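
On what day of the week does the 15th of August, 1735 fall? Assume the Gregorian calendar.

Doomsday rule: the anchor day for the 1700s is Sunday. For year 35: 35÷12 = 2 r 11, and 11÷4 = 2, so 2+11+2 = 15.
Sunday + 15 ≡ Monday — that's 1735's doomsday.
In August the doomsday date is Aug 8.
Aug 15 is 7 days after Aug 8; 7 mod 7 = 0, so Monday + 0 = Monday.

Monday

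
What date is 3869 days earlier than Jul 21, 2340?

December 17, 2329

−366 (one year; includes Feb 29, 2340) → Jul 21, 2339 (3503 left).
−365 (one year) → Jul 21, 2338 (3138 left).
−365 (one year) → Jul 21, 2337 (2773 left).
−365 (one year) → Jul 21, 2336 (2408 left).
−366 (one year; includes Feb 29, 2336) → Jul 21, 2335 (2042 left).
−365 (one year) → Jul 21, 2334 (1677 left).
−365 (one year) → Jul 21, 2333 (1312 left).
−365 (one year) → Jul 21, 2332 (947 left).
−366 (one year; includes Feb 29, 2332) → Jul 21, 2331 (581 left).
−365 (one year) → Jul 21, 2330 (216 left).
−21 → Jun 30, 2330 (end of Jun, 30 days; 195 left).
−30 → May 31, 2330 (end of May, 31 days; 165 left).
−31 → Apr 30, 2330 (end of Apr, 30 days; 134 left).
−30 → Mar 31, 2330 (end of Mar, 31 days; 104 left).
−31 → Feb 28, 2330 (end of Feb, 28 days; 73 left).
−28 → Jan 31, 2330 (end of Jan, 31 days; 45 left).
−31 → Dec 31, 2329 (end of Dec, 31 days; 14 left).
−14 → Dec 17, 2329.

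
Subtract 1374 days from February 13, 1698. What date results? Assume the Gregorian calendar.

−365 (one year) → Feb 13, 1697 (1009 left).
−366 (one year; includes Feb 29, 1696) → Feb 13, 1696 (643 left).
−365 (one year) → Feb 13, 1695 (278 left).
−13 → Jan 31, 1695 (end of Jan, 31 days; 265 left).
−31 → Dec 31, 1694 (end of Dec, 31 days; 234 left).
−31 → Nov 30, 1694 (end of Nov, 30 days; 203 left).
−30 → Oct 31, 1694 (end of Oct, 31 days; 173 left).
−31 → Sep 30, 1694 (end of Sep, 30 days; 142 left).
−30 → Aug 31, 1694 (end of Aug, 31 days; 112 left).
−31 → Jul 31, 1694 (end of Jul, 31 days; 81 left).
−31 → Jun 30, 1694 (end of Jun, 30 days; 50 left).
−30 → May 31, 1694 (end of May, 31 days; 20 left).
−20 → May 11, 1694.

May 11, 1694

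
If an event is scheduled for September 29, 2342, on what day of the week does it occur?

Doomsday rule: the anchor day for the 2300s is Wednesday. For year 42: 42÷12 = 3 r 6, and 6÷4 = 1, so 3+6+1 = 10.
Wednesday + 10 ≡ Saturday — that's 2342's doomsday.
In September the doomsday date is Sep 5.
Sep 29 is 24 days after Sep 5; 24 mod 7 = 3, so Saturday + 3 = Tuesday.

Tuesday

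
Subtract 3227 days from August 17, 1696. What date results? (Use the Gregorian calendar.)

−366 (one year; includes Feb 29, 1696) → Aug 17, 1695 (2861 left).
−365 (one year) → Aug 17, 1694 (2496 left).
−365 (one year) → Aug 17, 1693 (2131 left).
−365 (one year) → Aug 17, 1692 (1766 left).
−366 (one year; includes Feb 29, 1692) → Aug 17, 1691 (1400 left).
−365 (one year) → Aug 17, 1690 (1035 left).
−365 (one year) → Aug 17, 1689 (670 left).
−365 (one year) → Aug 17, 1688 (305 left).
−17 → Jul 31, 1688 (end of Jul, 31 days; 288 left).
−31 → Jun 30, 1688 (end of Jun, 30 days; 257 left).
−30 → May 31, 1688 (end of May, 31 days; 227 left).
−31 → Apr 30, 1688 (end of Apr, 30 days; 196 left).
−30 → Mar 31, 1688 (end of Mar, 31 days; 166 left).
−31 → Feb 29, 1688 (end of Feb, 29 days; 135 left).
−29 → Jan 31, 1688 (end of Jan, 31 days; 106 left).
−31 → Dec 31, 1687 (end of Dec, 31 days; 75 left).
−31 → Nov 30, 1687 (end of Nov, 30 days; 44 left).
−30 → Oct 31, 1687 (end of Oct, 31 days; 14 left).
−14 → Oct 17, 1687.

October 17, 1687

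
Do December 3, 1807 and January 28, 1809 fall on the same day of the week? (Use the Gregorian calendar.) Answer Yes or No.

No

From Dec 3, 1807 to Jan 28, 1809 is 422 days.
422 mod 7 = 2, so they are different weekdays.
(Dec 3, 1807 is a Thursday; Jan 28, 1809 is a Saturday.)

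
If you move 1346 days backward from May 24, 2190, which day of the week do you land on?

Saturday

First find the weekday of May 24, 2190. Doomsday rule: the anchor day for the 2100s is Sunday. For year 90: 90÷12 = 7 r 6, and 6÷4 = 1, so 7+6+1 = 14.
Sunday + 14 ≡ Sunday — that's 2190's doomsday.
In May the doomsday date is May 9.
May 24 is 15 days after May 9; 15 mod 7 = 1, so Sunday + 1 = Monday.
1346 mod 7 = 2, so 1346 days before a Monday is Monday − 2 = Saturday.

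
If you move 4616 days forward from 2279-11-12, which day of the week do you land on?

Saturday

First find the weekday of Nov 12, 2279. Doomsday rule: the anchor day for the 2200s is Friday. For year 79: 79÷12 = 6 r 7, and 7÷4 = 1, so 6+7+1 = 14.
Friday + 14 ≡ Friday — that's 2279's doomsday.
In November the doomsday date is Nov 7.
Nov 12 is 5 days after Nov 7; 5 mod 7 = 5, so Friday + 5 = Wednesday.
4616 mod 7 = 3, so 4616 days after a Wednesday is Wednesday + 3 = Saturday.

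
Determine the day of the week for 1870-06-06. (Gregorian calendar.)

Monday

Doomsday rule: the anchor day for the 1800s is Friday. For year 70: 70÷12 = 5 r 10, and 10÷4 = 2, so 5+10+2 = 17.
Friday + 17 ≡ Monday — that's 1870's doomsday.
In June the doomsday date is Jun 6.
Jun 6 is the doomsday itself: Monday.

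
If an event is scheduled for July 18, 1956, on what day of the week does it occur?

Wednesday

Doomsday rule: the anchor day for the 1900s is Wednesday. For year 56: 56÷12 = 4 r 8, and 8÷4 = 2, so 4+8+2 = 14.
Wednesday + 14 ≡ Wednesday — that's 1956's doomsday.
In July the doomsday date is Jul 11.
Jul 18 is 7 days after Jul 11; 7 mod 7 = 0, so Wednesday + 0 = Wednesday.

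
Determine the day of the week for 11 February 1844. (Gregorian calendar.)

Doomsday rule: the anchor day for the 1800s is Friday. For year 44: 44÷12 = 3 r 8, and 8÷4 = 2, so 3+8+2 = 13.
Friday + 13 ≡ Thursday — that's 1844's doomsday.
In February the doomsday date is Feb 29 (1844 is a leap year (divisible by 4)).
Feb 11 is 18 days before Feb 29; 18 mod 7 = 4, so Thursday − 4 = Sunday.

Sunday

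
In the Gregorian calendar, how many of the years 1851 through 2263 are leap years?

100

Multiples of 4 in [1851,2263]: 103.
Of those, multiples of 100: 4 (not leap unless ÷400).
Multiples of 400: 1.
Leap years = 103 − 4 + 1 = 100.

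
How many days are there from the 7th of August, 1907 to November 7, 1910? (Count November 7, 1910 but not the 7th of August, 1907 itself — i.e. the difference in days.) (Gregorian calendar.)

Aug 7, 1907 → Aug 7, 1908: 366 days (Feb 29, 1908 is in that span).
Aug 7, 1908 → Aug 7, 1909: 365 days.
Aug 7, 1909 → Aug 7, 1910: 365 days.
Aug 7, 1910 → Sep 7, 1910: 31 days (August has 31).
Sep 7, 1910 → Oct 7, 1910: 30 days (September has 30).
Oct 7, 1910 → Nov 7, 1910: 31 days.
Total: 1188 days.

1188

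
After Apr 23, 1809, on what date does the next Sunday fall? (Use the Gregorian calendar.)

Apr 23, 1809 is a Sunday.
From Sunday to the next Sunday is 7 days.
Apr 23, 1809 + 7 = Apr 30, 1809.

April 30, 1809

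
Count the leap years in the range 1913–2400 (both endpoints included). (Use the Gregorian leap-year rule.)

119

Multiples of 4 in [1913,2400]: 122.
Of those, multiples of 100: 5 (not leap unless ÷400).
Multiples of 400: 2.
Leap years = 122 − 5 + 2 = 119.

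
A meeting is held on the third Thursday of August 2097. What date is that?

August 15, 2097

August 1, 2097 is a Thursday.
The first Thursday is therefore August 1 (same day).
The third Thursday is 1 + 2×7 = August 15.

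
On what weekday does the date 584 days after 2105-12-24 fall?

Dec 24, 2105 is a Thursday.
584 mod 7 = 3, so 584 days after a Thursday is Thursday + 3 = Sunday.

Sunday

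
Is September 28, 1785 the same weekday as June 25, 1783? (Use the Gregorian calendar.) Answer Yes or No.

Yes

From Jun 25, 1783 to Sep 28, 1785 is 826 days.
826 mod 7 = 0, so they are the same weekday.
(Jun 25, 1783 is a Wednesday; Sep 28, 1785 is a Wednesday.)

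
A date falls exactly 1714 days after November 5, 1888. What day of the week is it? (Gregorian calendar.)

Sunday

Nov 5, 1888 is a Monday.
1714 mod 7 = 6, so 1714 days after a Monday is Monday + 6 = Sunday.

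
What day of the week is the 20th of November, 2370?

Friday

Doomsday rule: the anchor day for the 2300s is Wednesday. For year 70: 70÷12 = 5 r 10, and 10÷4 = 2, so 5+10+2 = 17.
Wednesday + 17 ≡ Saturday — that's 2370's doomsday.
In November the doomsday date is Nov 7.
Nov 20 is 13 days after Nov 7; 13 mod 7 = 6, so Saturday + 6 = Friday.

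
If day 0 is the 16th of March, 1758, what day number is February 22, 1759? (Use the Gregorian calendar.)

343

Mar 16, 1758 → Apr 16, 1758: 31 days (March has 31).
Apr 16, 1758 → May 16, 1758: 30 days (April has 30).
May 16, 1758 → Jun 16, 1758: 31 days (May has 31).
Jun 16, 1758 → Jul 16, 1758: 30 days (June has 30).
Jul 16, 1758 → Aug 16, 1758: 31 days (July has 31).
Aug 16, 1758 → Sep 16, 1758: 31 days (August has 31).
Sep 16, 1758 → Oct 16, 1758: 30 days (September has 30).
Oct 16, 1758 → Nov 16, 1758: 31 days (October has 31).
Nov 16, 1758 → Dec 16, 1758: 30 days (November has 30).
Dec 16, 1758 → Jan 16, 1759: 31 days (December has 31).
Jan 16, 1759 → Feb 16, 1759: 31 days (January has 31).
Feb 16, 1759 → Feb 22, 1759: 6 days.
Total: 343 days.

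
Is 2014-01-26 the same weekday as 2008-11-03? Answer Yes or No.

No

From Nov 3, 2008 to Jan 26, 2014 is 1910 days.
1910 mod 7 = 6, so they are different weekdays.
(Nov 3, 2008 is a Monday; Jan 26, 2014 is a Sunday.)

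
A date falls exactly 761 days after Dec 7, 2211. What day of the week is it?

Thursday

First find the weekday of Dec 7, 2211. Doomsday rule: the anchor day for the 2200s is Friday. For year 11: 11÷12 = 0 r 11, and 11÷4 = 2, so 0+11+2 = 13.
Friday + 13 ≡ Thursday — that's 2211's doomsday.
In December the doomsday date is Dec 12.
Dec 7 is 5 days before Dec 12; 5 mod 7 = 5, so Thursday − 5 = Saturday.
761 mod 7 = 5, so 761 days after a Saturday is Saturday + 5 = Thursday.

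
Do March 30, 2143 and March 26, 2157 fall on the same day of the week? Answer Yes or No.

Yes

From Mar 30, 2143 to Mar 26, 2157 is 5110 days.
5110 mod 7 = 0, so they are the same weekday.
(Mar 30, 2143 is a Saturday; Mar 26, 2157 is a Saturday.)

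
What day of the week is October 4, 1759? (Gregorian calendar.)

Doomsday rule: the anchor day for the 1700s is Sunday. For year 59: 59÷12 = 4 r 11, and 11÷4 = 2, so 4+11+2 = 17.
Sunday + 17 ≡ Wednesday — that's 1759's doomsday.
In October the doomsday date is Oct 10.
Oct 4 is 6 days before Oct 10; 6 mod 7 = 6, so Wednesday − 6 = Thursday.

Thursday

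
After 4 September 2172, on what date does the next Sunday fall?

Sep 4, 2172 is a Friday.
From Friday to the next Sunday is 2 days.
Sep 4, 2172 + 2 = Sep 6, 2172.

September 6, 2172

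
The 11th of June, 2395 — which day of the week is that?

Sunday

Doomsday rule: the anchor day for the 2300s is Wednesday. For year 95: 95÷12 = 7 r 11, and 11÷4 = 2, so 7+11+2 = 20.
Wednesday + 20 ≡ Tuesday — that's 2395's doomsday.
In June the doomsday date is Jun 6.
Jun 11 is 5 days after Jun 6; 5 mod 7 = 5, so Tuesday + 5 = Sunday.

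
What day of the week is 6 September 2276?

Wednesday

Doomsday rule: the anchor day for the 2200s is Friday. For year 76: 76÷12 = 6 r 4, and 4÷4 = 1, so 6+4+1 = 11.
Friday + 11 ≡ Tuesday — that's 2276's doomsday.
In September the doomsday date is Sep 5.
Sep 6 is 1 day after Sep 5; 1 mod 7 = 1, so Tuesday + 1 = Wednesday.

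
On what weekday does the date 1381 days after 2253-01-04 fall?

Thursday

First find the weekday of Jan 4, 2253. Doomsday rule: the anchor day for the 2200s is Friday. For year 53: 53÷12 = 4 r 5, and 5÷4 = 1, so 4+5+1 = 10.
Friday + 10 ≡ Monday — that's 2253's doomsday.
In January the doomsday date is Jan 3 (2253 is not a leap year).
Jan 4 is 1 day after Jan 3; 1 mod 7 = 1, so Monday + 1 = Tuesday.
1381 mod 7 = 2, so 1381 days after a Tuesday is Tuesday + 2 = Thursday.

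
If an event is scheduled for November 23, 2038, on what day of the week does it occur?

Tuesday

Doomsday rule: the anchor day for the 2000s is Tuesday. For year 38: 38÷12 = 3 r 2, and 2÷4 = 0, so 3+2+0 = 5.
Tuesday + 5 ≡ Sunday — that's 2038's doomsday.
In November the doomsday date is Nov 7.
Nov 23 is 16 days after Nov 7; 16 mod 7 = 2, so Sunday + 2 = Tuesday.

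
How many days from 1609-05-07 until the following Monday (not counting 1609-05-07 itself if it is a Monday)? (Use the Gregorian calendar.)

4

May 7, 1609 is a Thursday.
From Thursday to the next Monday is 4 days.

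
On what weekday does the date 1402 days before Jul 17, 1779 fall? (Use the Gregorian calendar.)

First find the weekday of Jul 17, 1779. Doomsday rule: the anchor day for the 1700s is Sunday. For year 79: 79÷12 = 6 r 7, and 7÷4 = 1, so 6+7+1 = 14.
Sunday + 14 ≡ Sunday — that's 1779's doomsday.
In July the doomsday date is Jul 11.
Jul 17 is 6 days after Jul 11; 6 mod 7 = 6, so Sunday + 6 = Saturday.
1402 mod 7 = 2, so 1402 days before a Saturday is Saturday − 2 = Thursday.

Thursday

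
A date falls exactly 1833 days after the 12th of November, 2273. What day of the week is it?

First find the weekday of Nov 12, 2273. Doomsday rule: the anchor day for the 2200s is Friday. For year 73: 73÷12 = 6 r 1, and 1÷4 = 0, so 6+1+0 = 7.
Friday + 7 ≡ Friday — that's 2273's doomsday.
In November the doomsday date is Nov 7.
Nov 12 is 5 days after Nov 7; 5 mod 7 = 5, so Friday + 5 = Wednesday.
1833 mod 7 = 6, so 1833 days after a Wednesday is Wednesday + 6 = Tuesday.

Tuesday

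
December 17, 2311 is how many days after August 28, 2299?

Aug 28, 2299 → Aug 28, 2300: 365 days.
Aug 28, 2300 → Aug 28, 2301: 365 days.
Aug 28, 2301 → Aug 28, 2302: 365 days.
Aug 28, 2302 → Aug 28, 2303: 365 days.
Aug 28, 2303 → Aug 28, 2304: 366 days (Feb 29, 2304 is in that span).
Aug 28, 2304 → Aug 28, 2305: 365 days.
Aug 28, 2305 → Aug 28, 2306: 365 days.
Aug 28, 2306 → Aug 28, 2307: 365 days.
Aug 28, 2307 → Aug 28, 2308: 366 days (Feb 29, 2308 is in that span).
Aug 28, 2308 → Aug 28, 2309: 365 days.
Aug 28, 2309 → Aug 28, 2310: 365 days.
Aug 28, 2310 → Aug 28, 2311: 365 days.
Aug 28, 2311 → Sep 28, 2311: 31 days (August has 31).
Sep 28, 2311 → Oct 28, 2311: 30 days (September has 30).
Oct 28, 2311 → Nov 28, 2311: 31 days (October has 31).
Nov 28, 2311 → Dec 17, 2311: 19 days.
Total: 4493 days.

4493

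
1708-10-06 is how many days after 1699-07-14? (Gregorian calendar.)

3371

Jul 14, 1699 → Jul 14, 1700: 365 days.
Jul 14, 1700 → Jul 14, 1701: 365 days.
Jul 14, 1701 → Jul 14, 1702: 365 days.
Jul 14, 1702 → Jul 14, 1703: 365 days.
Jul 14, 1703 → Jul 14, 1704: 366 days (Feb 29, 1704 is in that span).
Jul 14, 1704 → Jul 14, 1705: 365 days.
Jul 14, 1705 → Jul 14, 1706: 365 days.
Jul 14, 1706 → Jul 14, 1707: 365 days.
Jul 14, 1707 → Jul 14, 1708: 366 days (Feb 29, 1708 is in that span).
Jul 14, 1708 → Aug 14, 1708: 31 days (July has 31).
Aug 14, 1708 → Sep 14, 1708: 31 days (August has 31).
Sep 14, 1708 → Oct 6, 1708: 22 days.
Total: 3371 days.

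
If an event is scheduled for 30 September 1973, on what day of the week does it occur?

January 1, 1973 is a Monday.
Jan 1, 1973 → Feb 1, 1973: 31 days (January has 31).
Feb 1, 1973 → Mar 1, 1973: 28 days (February has 28).
Mar 1, 1973 → Apr 1, 1973: 31 days (March has 31).
Apr 1, 1973 → May 1, 1973: 30 days (April has 30).
May 1, 1973 → Jun 1, 1973: 31 days (May has 31).
Jun 1, 1973 → Jul 1, 1973: 30 days (June has 30).
Jul 1, 1973 → Aug 1, 1973: 31 days (July has 31).
Aug 1, 1973 → Sep 1, 1973: 31 days (August has 31).
Sep 1, 1973 → Sep 30, 1973: 29 days.
Total: 272 days.
272 mod 7 = 6, so Monday + 6 = Sunday.

Sunday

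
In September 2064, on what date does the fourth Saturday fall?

September 1, 2064 is a Monday.
The first Saturday is therefore September 6 (5 days later).
The fourth Saturday is 6 + 3×7 = September 27.

September 27, 2064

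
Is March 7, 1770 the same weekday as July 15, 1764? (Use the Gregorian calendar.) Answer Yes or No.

No

From Jul 15, 1764 to Mar 7, 1770 is 2061 days.
2061 mod 7 = 3, so they are different weekdays.
(Jul 15, 1764 is a Sunday; Mar 7, 1770 is a Wednesday.)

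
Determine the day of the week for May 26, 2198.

Saturday

Doomsday rule: the anchor day for the 2100s is Sunday. For year 98: 98÷12 = 8 r 2, and 2÷4 = 0, so 8+2+0 = 10.
Sunday + 10 ≡ Wednesday — that's 2198's doomsday.
In May the doomsday date is May 9.
May 26 is 17 days after May 9; 17 mod 7 = 3, so Wednesday + 3 = Saturday.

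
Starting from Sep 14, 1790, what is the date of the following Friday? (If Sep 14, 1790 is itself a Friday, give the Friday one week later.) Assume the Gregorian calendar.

Sep 14, 1790 is a Tuesday.
From Tuesday to the next Friday is 3 days.
Sep 14, 1790 + 3 = Sep 17, 1790.

September 17, 1790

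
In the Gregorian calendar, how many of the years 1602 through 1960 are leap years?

Multiples of 4 in [1602,1960]: 90.
Of those, multiples of 100: 3 (not leap unless ÷400).
Multiples of 400: 0.
Leap years = 90 − 3 + 0 = 87.

87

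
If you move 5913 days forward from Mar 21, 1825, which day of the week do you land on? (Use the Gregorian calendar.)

Mar 21, 1825 is a Monday.
5913 mod 7 = 5, so 5913 days after a Monday is Monday + 5 = Saturday.

Saturday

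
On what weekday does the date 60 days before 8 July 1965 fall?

First find the weekday of Jul 8, 1965. Doomsday rule: the anchor day for the 1900s is Wednesday. For year 65: 65÷12 = 5 r 5, and 5÷4 = 1, so 5+5+1 = 11.
Wednesday + 11 ≡ Sunday — that's 1965's doomsday.
In July the doomsday date is Jul 11.
Jul 8 is 3 days before Jul 11; 3 mod 7 = 3, so Sunday − 3 = Thursday.
60 mod 7 = 4, so 60 days before a Thursday is Thursday − 4 = Sunday.

Sunday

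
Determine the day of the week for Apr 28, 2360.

Thursday

Doomsday rule: the anchor day for the 2300s is Wednesday. For year 60: 60÷12 = 5 r 0, and 0÷4 = 0, so 5+0+0 = 5.
Wednesday + 5 ≡ Monday — that's 2360's doomsday.
In April the doomsday date is Apr 4.
Apr 28 is 24 days after Apr 4; 24 mod 7 = 3, so Monday + 3 = Thursday.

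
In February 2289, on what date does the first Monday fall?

February 1, 2289 is a Friday.
The first Monday is therefore February 4 (3 days later).

February 4, 2289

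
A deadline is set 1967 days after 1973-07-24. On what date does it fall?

December 12, 1978

+365 (one year) → Jul 24, 1974 (1602 left).
+365 (one year) → Jul 24, 1975 (1237 left).
+366 (one year; includes Feb 29, 1976) → Jul 24, 1976 (871 left).
+365 (one year) → Jul 24, 1977 (506 left).
+365 (one year) → Jul 24, 1978 (141 left).
Jul has 31 days: +8 → Aug 1, 1978 (133 left).
Aug has 31 days: +31 → Sep 1, 1978 (102 left).
Sep has 30 days: +30 → Oct 1, 1978 (72 left).
Oct has 31 days: +31 → Nov 1, 1978 (41 left).
Nov has 30 days: +30 → Dec 1, 1978 (11 left).
+11 → Dec 12, 1978.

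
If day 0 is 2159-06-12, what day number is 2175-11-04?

5989

Jun 12, 2159 → Jun 12, 2160: 366 days (Feb 29, 2160 is in that span).
Jun 12, 2160 → Jun 12, 2161: 365 days.
Jun 12, 2161 → Jun 12, 2162: 365 days.
Jun 12, 2162 → Jun 12, 2163: 365 days.
Jun 12, 2163 → Jun 12, 2164: 366 days (Feb 29, 2164 is in that span).
Jun 12, 2164 → Jun 12, 2165: 365 days.
Jun 12, 2165 → Jun 12, 2166: 365 days.
Jun 12, 2166 → Jun 12, 2167: 365 days.
Jun 12, 2167 → Jun 12, 2168: 366 days (Feb 29, 2168 is in that span).
Jun 12, 2168 → Jun 12, 2169: 365 days.
Jun 12, 2169 → Jun 12, 2170: 365 days.
Jun 12, 2170 → Jun 12, 2171: 365 days.
Jun 12, 2171 → Jun 12, 2172: 366 days (Feb 29, 2172 is in that span).
Jun 12, 2172 → Jun 12, 2173: 365 days.
Jun 12, 2173 → Jun 12, 2174: 365 days.
Jun 12, 2174 → Jun 12, 2175: 365 days.
Jun 12, 2175 → Jul 12, 2175: 30 days (June has 30).
Jul 12, 2175 → Aug 12, 2175: 31 days (July has 31).
Aug 12, 2175 → Sep 12, 2175: 31 days (August has 31).
Sep 12, 2175 → Oct 12, 2175: 30 days (September has 30).
Oct 12, 2175 → Nov 4, 2175: 23 days.
Total: 5989 days.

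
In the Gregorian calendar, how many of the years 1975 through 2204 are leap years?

Multiples of 4 in [1975,2204]: 58.
Of those, multiples of 100: 3 (not leap unless ÷400).
Multiples of 400: 1.
Leap years = 58 − 3 + 1 = 56.

56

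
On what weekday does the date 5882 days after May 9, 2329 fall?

Saturday

First find the weekday of May 9, 2329. Doomsday rule: the anchor day for the 2300s is Wednesday. For year 29: 29÷12 = 2 r 5, and 5÷4 = 1, so 2+5+1 = 8.
Wednesday + 8 ≡ Thursday — that's 2329's doomsday.
In May the doomsday date is May 9.
May 9 is the doomsday itself: Thursday.
5882 mod 7 = 2, so 5882 days after a Thursday is Thursday + 2 = Saturday.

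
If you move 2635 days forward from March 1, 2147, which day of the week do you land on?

Saturday

Mar 1, 2147 is a Wednesday.
2635 mod 7 = 3, so 2635 days after a Wednesday is Wednesday + 3 = Saturday.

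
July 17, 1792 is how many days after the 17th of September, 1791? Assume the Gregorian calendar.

304

Sep 17, 1791 → Oct 17, 1791: 30 days (September has 30).
Oct 17, 1791 → Nov 17, 1791: 31 days (October has 31).
Nov 17, 1791 → Dec 17, 1791: 30 days (November has 30).
Dec 17, 1791 → Jan 17, 1792: 31 days (December has 31).
Jan 17, 1792 → Feb 17, 1792: 31 days (January has 31).
Feb 17, 1792 → Mar 17, 1792: 29 days (February has 29).
Mar 17, 1792 → Apr 17, 1792: 31 days (March has 31).
Apr 17, 1792 → May 17, 1792: 30 days (April has 30).
May 17, 1792 → Jun 17, 1792: 31 days (May has 31).
Jun 17, 1792 → Jul 17, 1792: 30 days.
Total: 304 days.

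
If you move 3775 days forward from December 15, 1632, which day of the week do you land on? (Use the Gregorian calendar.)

Dec 15, 1632 is a Wednesday.
3775 mod 7 = 2, so 3775 days after a Wednesday is Wednesday + 2 = Friday.

Friday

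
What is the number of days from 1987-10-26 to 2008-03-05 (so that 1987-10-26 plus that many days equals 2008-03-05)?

Oct 26, 1987 → Oct 26, 1988: 366 days (Feb 29, 1988 is in that span).
Oct 26, 1988 → Oct 26, 1989: 365 days.
Oct 26, 1989 → Oct 26, 1990: 365 days.
Oct 26, 1990 → Oct 26, 1991: 365 days.
Oct 26, 1991 → Oct 26, 1992: 366 days (Feb 29, 1992 is in that span).
Oct 26, 1992 → Oct 26, 1993: 365 days.
Oct 26, 1993 → Oct 26, 1994: 365 days.
Oct 26, 1994 → Oct 26, 1995: 365 days.
Oct 26, 1995 → Oct 26, 1996: 366 days (Feb 29, 1996 is in that span).
Oct 26, 1996 → Oct 26, 1997: 365 days.
Oct 26, 1997 → Oct 26, 1998: 365 days.
Oct 26, 1998 → Oct 26, 1999: 365 days.
Oct 26, 1999 → Oct 26, 2000: 366 days (Feb 29, 2000 is in that span).
Oct 26, 2000 → Oct 26, 2001: 365 days.
Oct 26, 2001 → Oct 26, 2002: 365 days.
Oct 26, 2002 → Oct 26, 2003: 365 days.
Oct 26, 2003 → Oct 26, 2004: 366 days (Feb 29, 2004 is in that span).
Oct 26, 2004 → Oct 26, 2005: 365 days.
Oct 26, 2005 → Oct 26, 2006: 365 days.
Oct 26, 2006 → Oct 26, 2007: 365 days.
Oct 26, 2007 → Nov 26, 2007: 31 days (October has 31).
Nov 26, 2007 → Dec 26, 2007: 30 days (November has 30).
Dec 26, 2007 → Jan 26, 2008: 31 days (December has 31).
Jan 26, 2008 → Feb 26, 2008: 31 days (January has 31).
Feb 26, 2008 → Mar 5, 2008: 8 days.
Total: 7436 days.

7436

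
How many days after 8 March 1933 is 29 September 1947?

Mar 8, 1933 → Mar 8, 1934: 365 days.
Mar 8, 1934 → Mar 8, 1935: 365 days.
Mar 8, 1935 → Mar 8, 1936: 366 days (Feb 29, 1936 is in that span).
Mar 8, 1936 → Mar 8, 1937: 365 days.
Mar 8, 1937 → Mar 8, 1938: 365 days.
Mar 8, 1938 → Mar 8, 1939: 365 days.
Mar 8, 1939 → Mar 8, 1940: 366 days (Feb 29, 1940 is in that span).
Mar 8, 1940 → Mar 8, 1941: 365 days.
Mar 8, 1941 → Mar 8, 1942: 365 days.
Mar 8, 1942 → Mar 8, 1943: 365 days.
Mar 8, 1943 → Mar 8, 1944: 366 days (Feb 29, 1944 is in that span).
Mar 8, 1944 → Mar 8, 1945: 365 days.
Mar 8, 1945 → Mar 8, 1946: 365 days.
Mar 8, 1946 → Mar 8, 1947: 365 days.
Mar 8, 1947 → Apr 8, 1947: 31 days (March has 31).
Apr 8, 1947 → May 8, 1947: 30 days (April has 30).
May 8, 1947 → Jun 8, 1947: 31 days (May has 31).
Jun 8, 1947 → Jul 8, 1947: 30 days (June has 30).
Jul 8, 1947 → Aug 8, 1947: 31 days (July has 31).
Aug 8, 1947 → Sep 8, 1947: 31 days (August has 31).
Sep 8, 1947 → Sep 29, 1947: 21 days.
Total: 5318 days.

5318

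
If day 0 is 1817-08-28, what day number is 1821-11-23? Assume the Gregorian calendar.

Aug 28, 1817 → Aug 28, 1818: 365 days.
Aug 28, 1818 → Aug 28, 1819: 365 days.
Aug 28, 1819 → Aug 28, 1820: 366 days (Feb 29, 1820 is in that span).
Aug 28, 1820 → Aug 28, 1821: 365 days.
Aug 28, 1821 → Sep 28, 1821: 31 days (August has 31).
Sep 28, 1821 → Oct 28, 1821: 30 days (September has 30).
Oct 28, 1821 → Nov 23, 1821: 26 days.
Total: 1548 days.

1548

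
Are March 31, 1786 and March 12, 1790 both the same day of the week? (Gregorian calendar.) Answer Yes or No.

From Mar 31, 1786 to Mar 12, 1790 is 1442 days.
1442 mod 7 = 0, so they are the same weekday.
(Mar 31, 1786 is a Friday; Mar 12, 1790 is a Friday.)

Yes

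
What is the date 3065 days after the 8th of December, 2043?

+366 (one year; includes Feb 29, 2044) → Dec 8, 2044 (2699 left).
+365 (one year) → Dec 8, 2045 (2334 left).
+365 (one year) → Dec 8, 2046 (1969 left).
+365 (one year) → Dec 8, 2047 (1604 left).
+366 (one year; includes Feb 29, 2048) → Dec 8, 2048 (1238 left).
+365 (one year) → Dec 8, 2049 (873 left).
+365 (one year) → Dec 8, 2050 (508 left).
+365 (one year) → Dec 8, 2051 (143 left).
Dec has 31 days: +24 → Jan 1, 2052 (119 left).
Jan has 31 days: +31 → Feb 1, 2052 (88 left).
Feb has 29 days: +29 → Mar 1, 2052 (59 left).
Mar has 31 days: +31 → Apr 1, 2052 (28 left).
+28 → Apr 29, 2052.

April 29, 2052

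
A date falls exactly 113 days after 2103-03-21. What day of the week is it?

Thursday

Mar 21, 2103 is a Wednesday.
113 mod 7 = 1, so 113 days after a Wednesday is Wednesday + 1 = Thursday.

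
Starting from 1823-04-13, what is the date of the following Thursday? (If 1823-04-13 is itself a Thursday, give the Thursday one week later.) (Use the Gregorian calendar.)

April 17, 1823

Apr 13, 1823 is a Sunday.
From Sunday to the next Thursday is 4 days.
Apr 13, 1823 + 4 = Apr 17, 1823.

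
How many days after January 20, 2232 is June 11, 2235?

Jan 20, 2232 → Jan 20, 2233: 366 days (Feb 29, 2232 is in that span).
Jan 20, 2233 → Jan 20, 2234: 365 days.
Jan 20, 2234 → Jan 20, 2235: 365 days.
Jan 20, 2235 → Feb 20, 2235: 31 days (January has 31).
Feb 20, 2235 → Mar 20, 2235: 28 days (February has 28).
Mar 20, 2235 → Apr 20, 2235: 31 days (March has 31).
Apr 20, 2235 → May 20, 2235: 30 days (April has 30).
May 20, 2235 → Jun 11, 2235: 22 days.
Total: 1238 days.

1238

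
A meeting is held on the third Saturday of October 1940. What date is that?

October 19, 1940

October 1, 1940 is a Tuesday.
The first Saturday is therefore October 5 (4 days later).
The third Saturday is 5 + 2×7 = October 19.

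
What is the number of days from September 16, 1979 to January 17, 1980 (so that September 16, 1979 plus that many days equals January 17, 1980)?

123

Sep 16, 1979 → Oct 16, 1979: 30 days (September has 30).
Oct 16, 1979 → Nov 16, 1979: 31 days (October has 31).
Nov 16, 1979 → Dec 16, 1979: 30 days (November has 30).
Dec 16, 1979 → Jan 16, 1980: 31 days (December has 31).
Jan 16, 1980 → Jan 17, 1980: 1 days.
Total: 123 days.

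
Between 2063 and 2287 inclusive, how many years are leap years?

Multiples of 4 in [2063,2287]: 56.
Of those, multiples of 100: 2 (not leap unless ÷400).
Multiples of 400: 0.
Leap years = 56 − 2 + 0 = 54.

54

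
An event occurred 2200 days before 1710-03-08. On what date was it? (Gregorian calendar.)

February 28, 1704

−365 (one year) → Mar 8, 1709 (1835 left).
−365 (one year) → Mar 8, 1708 (1470 left).
−366 (one year; includes Feb 29, 1708) → Mar 8, 1707 (1104 left).
−365 (one year) → Mar 8, 1706 (739 left).
−365 (one year) → Mar 8, 1705 (374 left).
−8 → Feb 28, 1705 (end of Feb, 28 days; 366 left).
−28 → Jan 31, 1705 (end of Jan, 31 days; 338 left).
−31 → Dec 31, 1704 (end of Dec, 31 days; 307 left).
−31 → Nov 30, 1704 (end of Nov, 30 days; 276 left).
−30 → Oct 31, 1704 (end of Oct, 31 days; 246 left).
−31 → Sep 30, 1704 (end of Sep, 30 days; 215 left).
−30 → Aug 31, 1704 (end of Aug, 31 days; 185 left).
−31 → Jul 31, 1704 (end of Jul, 31 days; 154 left).
−31 → Jun 30, 1704 (end of Jun, 30 days; 123 left).
−30 → May 31, 1704 (end of May, 31 days; 93 left).
−31 → Apr 30, 1704 (end of Apr, 30 days; 62 left).
−30 → Mar 31, 1704 (end of Mar, 31 days; 32 left).
−31 → Feb 29, 1704 (end of Feb, 29 days; 1 left).
−1 → Feb 28, 1704.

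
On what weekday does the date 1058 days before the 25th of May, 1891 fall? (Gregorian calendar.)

Sunday

First find the weekday of May 25, 1891. Doomsday rule: the anchor day for the 1800s is Friday. For year 91: 91÷12 = 7 r 7, and 7÷4 = 1, so 7+7+1 = 15.
Friday + 15 ≡ Saturday — that's 1891's doomsday.
In May the doomsday date is May 9.
May 25 is 16 days after May 9; 16 mod 7 = 2, so Saturday + 2 = Monday.
1058 mod 7 = 1, so 1058 days before a Monday is Monday − 1 = Sunday.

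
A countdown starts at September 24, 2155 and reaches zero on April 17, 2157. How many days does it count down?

571

Sep 24, 2155 → Sep 24, 2156: 366 days (Feb 29, 2156 is in that span).
Sep 24, 2156 → Oct 24, 2156: 30 days (September has 30).
Oct 24, 2156 → Nov 24, 2156: 31 days (October has 31).
Nov 24, 2156 → Dec 24, 2156: 30 days (November has 30).
Dec 24, 2156 → Jan 24, 2157: 31 days (December has 31).
Jan 24, 2157 → Feb 24, 2157: 31 days (January has 31).
Feb 24, 2157 → Mar 24, 2157: 28 days (February has 28).
Mar 24, 2157 → Apr 17, 2157: 24 days.
Total: 571 days.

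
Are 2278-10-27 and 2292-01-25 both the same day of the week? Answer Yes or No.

From Oct 27, 2278 to Jan 25, 2292 is 4838 days.
4838 mod 7 = 1, so they are different weekdays.
(Oct 27, 2278 is a Sunday; Jan 25, 2292 is a Monday.)

No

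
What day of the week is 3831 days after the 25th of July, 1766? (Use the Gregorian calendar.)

Jul 25, 1766 is a Friday.
3831 mod 7 = 2, so 3831 days after a Friday is Friday + 2 = Sunday.

Sunday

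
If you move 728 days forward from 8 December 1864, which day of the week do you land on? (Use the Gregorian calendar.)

Thursday

Dec 8, 1864 is a Thursday.
728 mod 7 = 0, so 728 days after a Thursday is Thursday + 0 = Thursday.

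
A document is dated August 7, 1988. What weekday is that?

Sunday

Doomsday rule: the anchor day for the 1900s is Wednesday. For year 88: 88÷12 = 7 r 4, and 4÷4 = 1, so 7+4+1 = 12.
Wednesday + 12 ≡ Monday — that's 1988's doomsday.
In August the doomsday date is Aug 8.
Aug 7 is 1 day before Aug 8; 1 mod 7 = 1, so Monday − 1 = Sunday.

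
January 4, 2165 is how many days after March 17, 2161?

Mar 17, 2161 → Mar 17, 2162: 365 days.
Mar 17, 2162 → Mar 17, 2163: 365 days.
Mar 17, 2163 → Mar 17, 2164: 366 days (Feb 29, 2164 is in that span).
Mar 17, 2164 → Apr 17, 2164: 31 days (March has 31).
Apr 17, 2164 → May 17, 2164: 30 days (April has 30).
May 17, 2164 → Jun 17, 2164: 31 days (May has 31).
Jun 17, 2164 → Jul 17, 2164: 30 days (June has 30).
Jul 17, 2164 → Aug 17, 2164: 31 days (July has 31).
Aug 17, 2164 → Sep 17, 2164: 31 days (August has 31).
Sep 17, 2164 → Oct 17, 2164: 30 days (September has 30).
Oct 17, 2164 → Nov 17, 2164: 31 days (October has 31).
Nov 17, 2164 → Dec 17, 2164: 30 days (November has 30).
Dec 17, 2164 → Jan 4, 2165: 18 days.
Total: 1389 days.

1389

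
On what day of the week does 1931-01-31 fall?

Doomsday rule: the anchor day for the 1900s is Wednesday. For year 31: 31÷12 = 2 r 7, and 7÷4 = 1, so 2+7+1 = 10.
Wednesday + 10 ≡ Saturday — that's 1931's doomsday.
In January the doomsday date is Jan 3 (1931 is not a leap year).
Jan 31 is 28 days after Jan 3; 28 mod 7 = 0, so Saturday + 0 = Saturday.

Saturday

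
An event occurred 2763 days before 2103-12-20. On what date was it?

−365 (one year) → Dec 20, 2102 (2398 left).
−365 (one year) → Dec 20, 2101 (2033 left).
−365 (one year) → Dec 20, 2100 (1668 left).
−365 (one year) → Dec 20, 2099 (1303 left).
−365 (one year) → Dec 20, 2098 (938 left).
−365 (one year) → Dec 20, 2097 (573 left).
−365 (one year) → Dec 20, 2096 (208 left).
−20 → Nov 30, 2096 (end of Nov, 30 days; 188 left).
−30 → Oct 31, 2096 (end of Oct, 31 days; 158 left).
−31 → Sep 30, 2096 (end of Sep, 30 days; 127 left).
−30 → Aug 31, 2096 (end of Aug, 31 days; 97 left).
−31 → Jul 31, 2096 (end of Jul, 31 days; 66 left).
−31 → Jun 30, 2096 (end of Jun, 30 days; 35 left).
−30 → May 31, 2096 (end of May, 31 days; 5 left).
−5 → May 26, 2096.

May 26, 2096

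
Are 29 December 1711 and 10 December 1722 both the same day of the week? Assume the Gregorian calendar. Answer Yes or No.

From Dec 29, 1711 to Dec 10, 1722 is 3999 days.
3999 mod 7 = 2, so they are different weekdays.
(Dec 29, 1711 is a Tuesday; Dec 10, 1722 is a Thursday.)

No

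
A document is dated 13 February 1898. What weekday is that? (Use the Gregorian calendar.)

Doomsday rule: the anchor day for the 1800s is Friday. For year 98: 98÷12 = 8 r 2, and 2÷4 = 0, so 8+2+0 = 10.
Friday + 10 ≡ Monday — that's 1898's doomsday.
In February the doomsday date is Feb 28 (1898 is not a leap year).
Feb 13 is 15 days before Feb 28; 15 mod 7 = 1, so Monday − 1 = Sunday.

Sunday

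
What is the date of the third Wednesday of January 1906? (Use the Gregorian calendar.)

January 1, 1906 is a Monday.
The first Wednesday is therefore January 3 (2 days later).
The third Wednesday is 3 + 2×7 = January 17.

January 17, 1906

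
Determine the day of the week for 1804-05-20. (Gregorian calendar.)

Sunday

Doomsday rule: the anchor day for the 1800s is Friday. For year 04: 4÷12 = 0 r 4, and 4÷4 = 1, so 0+4+1 = 5.
Friday + 5 ≡ Wednesday — that's 1804's doomsday.
In May the doomsday date is May 9.
May 20 is 11 days after May 9; 11 mod 7 = 4, so Wednesday + 4 = Sunday.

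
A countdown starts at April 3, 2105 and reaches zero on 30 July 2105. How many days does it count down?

Apr 3, 2105 → May 3, 2105: 30 days (April has 30).
May 3, 2105 → Jun 3, 2105: 31 days (May has 31).
Jun 3, 2105 → Jul 3, 2105: 30 days (June has 30).
Jul 3, 2105 → Jul 30, 2105: 27 days.
Total: 118 days.

118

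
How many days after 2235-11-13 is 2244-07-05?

Nov 13, 2235 → Nov 13, 2236: 366 days (Feb 29, 2236 is in that span).
Nov 13, 2236 → Nov 13, 2237: 365 days.
Nov 13, 2237 → Nov 13, 2238: 365 days.
Nov 13, 2238 → Nov 13, 2239: 365 days.
Nov 13, 2239 → Nov 13, 2240: 366 days (Feb 29, 2240 is in that span).
Nov 13, 2240 → Nov 13, 2241: 365 days.
Nov 13, 2241 → Nov 13, 2242: 365 days.
Nov 13, 2242 → Nov 13, 2243: 365 days.
Nov 13, 2243 → Dec 13, 2243: 30 days (November has 30).
Dec 13, 2243 → Jan 13, 2244: 31 days (December has 31).
Jan 13, 2244 → Feb 13, 2244: 31 days (January has 31).
Feb 13, 2244 → Mar 13, 2244: 29 days (February has 29).
Mar 13, 2244 → Apr 13, 2244: 31 days (March has 31).
Apr 13, 2244 → May 13, 2244: 30 days (April has 30).
May 13, 2244 → Jun 13, 2244: 31 days (May has 31).
Jun 13, 2244 → Jul 5, 2244: 22 days.
Total: 3157 days.

3157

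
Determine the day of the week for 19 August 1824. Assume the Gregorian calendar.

Thursday

Doomsday rule: the anchor day for the 1800s is Friday. For year 24: 24÷12 = 2 r 0, and 0÷4 = 0, so 2+0+0 = 2.
Friday + 2 ≡ Sunday — that's 1824's doomsday.
In August the doomsday date is Aug 8.
Aug 19 is 11 days after Aug 8; 11 mod 7 = 4, so Sunday + 4 = Thursday.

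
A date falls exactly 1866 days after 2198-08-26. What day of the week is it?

Thursday

Aug 26, 2198 is a Sunday.
1866 mod 7 = 4, so 1866 days after a Sunday is Sunday + 4 = Thursday.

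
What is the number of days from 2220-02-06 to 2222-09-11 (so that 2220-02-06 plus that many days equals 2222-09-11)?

948

Feb 6, 2220 → Feb 6, 2221: 366 days (Feb 29, 2220 is in that span).
Feb 6, 2221 → Feb 6, 2222: 365 days.
Feb 6, 2222 → Mar 6, 2222: 28 days (February has 28).
Mar 6, 2222 → Apr 6, 2222: 31 days (March has 31).
Apr 6, 2222 → May 6, 2222: 30 days (April has 30).
May 6, 2222 → Jun 6, 2222: 31 days (May has 31).
Jun 6, 2222 → Jul 6, 2222: 30 days (June has 30).
Jul 6, 2222 → Aug 6, 2222: 31 days (July has 31).
Aug 6, 2222 → Sep 6, 2222: 31 days (August has 31).
Sep 6, 2222 → Sep 11, 2222: 5 days.
Total: 948 days.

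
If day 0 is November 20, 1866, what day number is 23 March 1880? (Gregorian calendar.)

Nov 20, 1866 → Nov 20, 1867: 365 days.
Nov 20, 1867 → Nov 20, 1868: 366 days (Feb 29, 1868 is in that span).
Nov 20, 1868 → Nov 20, 1869: 365 days.
Nov 20, 1869 → Nov 20, 1870: 365 days.
Nov 20, 1870 → Nov 20, 1871: 365 days.
Nov 20, 1871 → Nov 20, 1872: 366 days (Feb 29, 1872 is in that span).
Nov 20, 1872 → Nov 20, 1873: 365 days.
Nov 20, 1873 → Nov 20, 1874: 365 days.
Nov 20, 1874 → Nov 20, 1875: 365 days.
Nov 20, 1875 → Nov 20, 1876: 366 days (Feb 29, 1876 is in that span).
Nov 20, 1876 → Nov 20, 1877: 365 days.
Nov 20, 1877 → Nov 20, 1878: 365 days.
Nov 20, 1878 → Nov 20, 1879: 365 days.
Nov 20, 1879 → Dec 20, 1879: 30 days (November has 30).
Dec 20, 1879 → Jan 20, 1880: 31 days (December has 31).
Jan 20, 1880 → Feb 20, 1880: 31 days (January has 31).
Feb 20, 1880 → Mar 20, 1880: 29 days (February has 29).
Mar 20, 1880 → Mar 23, 1880: 3 days.
Total: 4872 days.

4872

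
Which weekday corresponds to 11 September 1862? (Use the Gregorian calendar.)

January 1, 1862 is a Wednesday.
Jan 1, 1862 → Feb 1, 1862: 31 days (January has 31).
Feb 1, 1862 → Mar 1, 1862: 28 days (February has 28).
Mar 1, 1862 → Apr 1, 1862: 31 days (March has 31).
Apr 1, 1862 → May 1, 1862: 30 days (April has 30).
May 1, 1862 → Jun 1, 1862: 31 days (May has 31).
Jun 1, 1862 → Jul 1, 1862: 30 days (June has 30).
Jul 1, 1862 → Aug 1, 1862: 31 days (July has 31).
Aug 1, 1862 → Sep 1, 1862: 31 days (August has 31).
Sep 1, 1862 → Sep 11, 1862: 10 days.
Total: 253 days.
253 mod 7 = 1, so Wednesday + 1 = Thursday.

Thursday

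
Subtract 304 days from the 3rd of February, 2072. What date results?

April 5, 2071

−3 → Jan 31, 2072 (end of Jan, 31 days; 301 left).
−31 → Dec 31, 2071 (end of Dec, 31 days; 270 left).
−31 → Nov 30, 2071 (end of Nov, 30 days; 239 left).
−30 → Oct 31, 2071 (end of Oct, 31 days; 209 left).
−31 → Sep 30, 2071 (end of Sep, 30 days; 178 left).
−30 → Aug 31, 2071 (end of Aug, 31 days; 148 left).
−31 → Jul 31, 2071 (end of Jul, 31 days; 117 left).
−31 → Jun 30, 2071 (end of Jun, 30 days; 86 left).
−30 → May 31, 2071 (end of May, 31 days; 56 left).
−31 → Apr 30, 2071 (end of Apr, 30 days; 25 left).
−25 → Apr 5, 2071.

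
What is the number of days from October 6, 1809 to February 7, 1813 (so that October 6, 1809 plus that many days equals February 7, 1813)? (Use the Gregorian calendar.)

Oct 6, 1809 → Oct 6, 1810: 365 days.
Oct 6, 1810 → Oct 6, 1811: 365 days.
Oct 6, 1811 → Oct 6, 1812: 366 days (Feb 29, 1812 is in that span).
Oct 6, 1812 → Nov 6, 1812: 31 days (October has 31).
Nov 6, 1812 → Dec 6, 1812: 30 days (November has 30).
Dec 6, 1812 → Jan 6, 1813: 31 days (December has 31).
Jan 6, 1813 → Feb 6, 1813: 31 days (January has 31).
Feb 6, 1813 → Feb 7, 1813: 1 days.
Total: 1220 days.

1220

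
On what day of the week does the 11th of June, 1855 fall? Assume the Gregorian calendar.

Monday

Doomsday rule: the anchor day for the 1800s is Friday. For year 55: 55÷12 = 4 r 7, and 7÷4 = 1, so 4+7+1 = 12.
Friday + 12 ≡ Wednesday — that's 1855's doomsday.
In June the doomsday date is Jun 6.
Jun 11 is 5 days after Jun 6; 5 mod 7 = 5, so Wednesday + 5 = Monday.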